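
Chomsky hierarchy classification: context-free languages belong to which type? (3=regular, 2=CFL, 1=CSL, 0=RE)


Chomsky hierarchy levels:
  Type 3: Regular (DFA/NFA/regex)
  Type 2: Context-free (PDA)
  Type 1: Context-sensitive
  Type 0: Recursively enumerable (TM)
'context-free' corresponds to Type 2

2


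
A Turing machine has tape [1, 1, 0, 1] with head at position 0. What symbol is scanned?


Tape: [1, 1, 0, 1]
Positions: 0 1 2 3
Values:    1 1 0 1
Head at position 0
tape[0] = 1

1


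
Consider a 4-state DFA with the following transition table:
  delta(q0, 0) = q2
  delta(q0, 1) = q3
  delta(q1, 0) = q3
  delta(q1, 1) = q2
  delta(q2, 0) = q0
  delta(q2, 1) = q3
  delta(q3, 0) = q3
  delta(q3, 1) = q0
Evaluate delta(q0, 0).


Looking up transition function:
delta(q0, 0) in the table
Row: q0, Column: 0
Result: q2

q2


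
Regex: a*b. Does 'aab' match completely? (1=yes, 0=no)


Pattern: a*b
String: 'aab'
Pattern requires: zero or more 'a's followed by exactly one 'b'
Found 2 leading 'a's
Remaining: 'b'
Remaining is exactly 'b' -> match
Result: 1

1


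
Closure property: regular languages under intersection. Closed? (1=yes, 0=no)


Regular languages are closed under:
- Union (DFA product construction)
- Intersection (DFA product construction)
- Complement (swap accept/reject states)
- Concatenation (NFA construction)
- Kleene star (NFA construction)
intersection is in this list
Therefore: closed

1


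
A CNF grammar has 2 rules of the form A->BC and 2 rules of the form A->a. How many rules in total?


CNF allows two rule forms:
  A -> BC (binary): 2 rules
  A -> a (terminal): 2 rules
Total = 2 + 2 = 4

4


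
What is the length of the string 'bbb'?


String: 'bbb'
Counting characters:
  'b' appears 3 time(s)
Total length = 0 + 3 = 3

3


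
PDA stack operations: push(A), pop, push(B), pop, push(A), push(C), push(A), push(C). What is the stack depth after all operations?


Tracing stack operations:
  push(A) -> stack = [A], depth=1
  pop -> removed A, stack = [], depth=0
  push(B) -> stack = [B], depth=1
  pop -> removed B, stack = [], depth=0
  push(A) -> stack = [A], depth=1
  push(C) -> stack = [A,C], depth=2
  push(A) -> stack = [A,C,A], depth=3
  push(C) -> stack = [A,C,A,C], depth=4
Final depth = 4

4


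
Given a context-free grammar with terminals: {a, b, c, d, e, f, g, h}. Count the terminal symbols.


Terminal symbols: a, b, c, d, e, f, g, h
Counting each: a (#1), b (#2), c (#3), d (#4), e (#5), f (#6), g (#7), h (#8)
Total = 8

8


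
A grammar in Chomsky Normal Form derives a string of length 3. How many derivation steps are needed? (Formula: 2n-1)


Chomsky Normal Form derivation:
String length n = 3
Each step either:
  - Splits a nonterminal into two (n-1 such steps)
  - Converts a nonterminal to terminal (n such steps)
Total = (n-1) + n = 2n - 1
= 2(3) - 1
= 6 - 1
= 5

5


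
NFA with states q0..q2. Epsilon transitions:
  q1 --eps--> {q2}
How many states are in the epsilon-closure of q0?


Starting from q0
Initialize closure = {q0}
q0 has no outgoing epsilon transitions -> nothing to add
Final closure: {q0}
Size = 1

1


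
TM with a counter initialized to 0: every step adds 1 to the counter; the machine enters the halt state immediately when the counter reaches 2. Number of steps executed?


Counter starts at 0. Counting sequence:
  Step 1: counter = 1
  Step 2: counter = 2
Counter reached 2 -> halt
Total steps = 2

2


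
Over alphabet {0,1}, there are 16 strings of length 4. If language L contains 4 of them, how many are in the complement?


Alphabet: {0,1}
String length: 4
Total strings of length 4 = 2^4 = 16
Strings in L = 4
Complement = total - |L|
= 16 - 4
= 12

12


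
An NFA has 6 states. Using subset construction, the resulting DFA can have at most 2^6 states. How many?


NFA has 6 states
Subset construction: each DFA state = subset of NFA states
Maximum subsets = 2^6
2^6 = 64

64


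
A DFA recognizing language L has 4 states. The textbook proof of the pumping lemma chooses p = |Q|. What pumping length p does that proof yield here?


Pumping lemma for regular languages (standard proof):
Take p = |Q|, the number of DFA states.
Any string of length >= |Q| passes through |Q|+1 states while reading its first |Q| symbols,
so by pigeonhole some state repeats, giving the loop that can be pumped.
Here |Q| = 4
Therefore the proof uses p = 4

4


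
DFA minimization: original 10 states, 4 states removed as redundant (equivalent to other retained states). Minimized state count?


Original DFA: 10 states
Redundant states removed: 4
Minimized states = original - removed
= 10 - 4
= 6

6


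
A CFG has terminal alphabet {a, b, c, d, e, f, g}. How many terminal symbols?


Terminal symbols: a, b, c, d, e, f, g
Counting each: a (#1), b (#2), c (#3), d (#4), e (#5), f (#6), g (#7)
Total = 7

7


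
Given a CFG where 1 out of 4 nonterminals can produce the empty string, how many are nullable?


Nonterminals: {S, A, B, C}
A nonterminal is nullable if it can derive epsilon
Counting nullable nonterminals: 1
Total nullable = 1

1


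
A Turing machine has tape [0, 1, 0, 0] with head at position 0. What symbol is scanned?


Tape: [0, 1, 0, 0]
Positions: 0 1 2 3
Values:    0 1 0 0
Head at position 0
tape[0] = 0

0


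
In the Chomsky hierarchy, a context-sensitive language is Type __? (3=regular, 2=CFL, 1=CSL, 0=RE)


Chomsky hierarchy levels:
  Type 3: Regular (DFA/NFA/regex)
  Type 2: Context-free (PDA)
  Type 1: Context-sensitive
  Type 0: Recursively enumerable (TM)
'context-sensitive' corresponds to Type 1

1


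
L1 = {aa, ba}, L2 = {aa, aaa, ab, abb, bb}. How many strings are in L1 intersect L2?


L1 = {aa, ba}
L2 = {aa, aaa, ab, abb, bb}
Checking each string in L1 against L2:
  'aa': in L2? Yes
  'ba': in L2? No
Intersection = {aa}
|L1 ∩ L2| = 1

1


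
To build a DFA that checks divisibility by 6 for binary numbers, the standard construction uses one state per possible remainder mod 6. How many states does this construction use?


Divisibility by 6 is tracked via the remainder mod 6: 0, 1, ..., 5
The construction assigns one state to each remainder
Number of remainders = 6

6


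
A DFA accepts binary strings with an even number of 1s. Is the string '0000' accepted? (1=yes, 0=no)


DFA has 2 states: q_even (start, accept=yes) and q_odd
Processing string '0000' character by character:
  Position 0: read '0', 1-count=0 -> q_even (no change)
  Position 1: read '0', 1-count=0 -> q_even (no change)
  Position 2: read '0', 1-count=0 -> q_even (no change)
  Position 3: read '0', 1-count=0 -> q_even (no change)
Final state: q_even, total 1s = 0 (even); the DFA requires an even count -> accept

1


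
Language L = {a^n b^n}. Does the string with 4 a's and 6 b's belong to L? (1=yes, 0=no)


Language requires equal numbers of a's and b's
PDA pushes for each 'a', pops for each 'b'
Number of a's = 4
Number of b's = 6
4 != 6 -> Reject

0


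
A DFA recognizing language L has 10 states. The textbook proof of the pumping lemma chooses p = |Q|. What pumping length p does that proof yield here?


Pumping lemma for regular languages (standard proof):
Take p = |Q|, the number of DFA states.
Any string of length >= |Q| passes through |Q|+1 states while reading its first |Q| symbols,
so by pigeonhole some state repeats, giving the loop that can be pumped.
Here |Q| = 10
Therefore the proof uses p = 10

10


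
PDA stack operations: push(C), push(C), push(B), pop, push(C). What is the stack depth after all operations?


Tracing stack operations:
  push(C) -> stack = [C], depth=1
  push(C) -> stack = [C,C], depth=2
  push(B) -> stack = [C,C,B], depth=3
  pop -> removed B, stack = [C,C], depth=2
  push(C) -> stack = [C,C,C], depth=3
Final depth = 3

3


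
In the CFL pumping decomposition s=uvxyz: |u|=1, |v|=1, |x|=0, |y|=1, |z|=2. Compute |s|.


|s| = |u| + |v| + |x| + |y| + |z|
= 1 + 1 + 0 + 1 + 2
= 2 + 0 + 3
= 2 + 3
= 5

5


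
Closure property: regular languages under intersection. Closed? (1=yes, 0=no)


Regular languages are closed under:
- Union (DFA product construction)
- Intersection (DFA product construction)
- Complement (swap accept/reject states)
- Concatenation (NFA construction)
- Kleene star (NFA construction)
intersection is in this list
Therefore: closed

1


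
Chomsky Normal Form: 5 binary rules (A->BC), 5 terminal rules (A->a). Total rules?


CNF allows two rule forms:
  A -> BC (binary): 5 rules
  A -> a (terminal): 5 rules
Total = 5 + 5 = 10

10


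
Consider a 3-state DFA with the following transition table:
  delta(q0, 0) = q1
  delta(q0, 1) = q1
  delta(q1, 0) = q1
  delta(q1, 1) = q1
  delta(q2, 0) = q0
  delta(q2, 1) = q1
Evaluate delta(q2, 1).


Looking up transition function:
delta(q2, 1) in the table
Row: q2, Column: 1
Result: q1

q1


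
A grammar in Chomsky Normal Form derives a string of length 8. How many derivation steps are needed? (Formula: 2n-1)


Chomsky Normal Form derivation:
String length n = 8
Each step either:
  - Splits a nonterminal into two (n-1 such steps)
  - Converts a nonterminal to terminal (n such steps)
Total = (n-1) + n = 2n - 1
= 2(8) - 1
= 16 - 1
= 15

15


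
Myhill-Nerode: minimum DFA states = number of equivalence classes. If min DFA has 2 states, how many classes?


Myhill-Nerode theorem:
Number of equivalence classes = number of states in minimal DFA
Minimal DFA states = 2
Therefore equivalence classes = 2

2


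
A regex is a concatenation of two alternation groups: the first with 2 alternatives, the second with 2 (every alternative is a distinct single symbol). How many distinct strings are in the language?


First group: 2 alternatives
Second group: 2 alternatives
Concatenation: each choice from group 1 pairs with each from group 2
Total = 2 x 2 = 4

4


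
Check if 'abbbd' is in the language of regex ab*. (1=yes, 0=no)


Pattern: ab*
String: 'abbbd'
Pattern requires: exactly one 'a' followed by zero or more 'b's
First char is 'a' -> OK
Rest 'bbbd': all b's? No
Result: 0

0


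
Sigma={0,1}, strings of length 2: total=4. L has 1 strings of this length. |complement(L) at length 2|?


Alphabet: {0,1}
String length: 2
Total strings of length 2 = 2^2 = 4
Strings in L = 1
Complement = total - |L|
= 4 - 1
= 3

3


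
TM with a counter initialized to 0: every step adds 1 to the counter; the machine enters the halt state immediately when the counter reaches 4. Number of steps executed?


Counter starts at 0. Counting sequence:
  Step 1: counter = 1
  Step 2: counter = 2
  Step 3: counter = 3
  Step 4: counter = 4
Counter reached 4 -> halt
Total steps = 4

4


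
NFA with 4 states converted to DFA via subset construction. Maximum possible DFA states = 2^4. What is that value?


NFA has 4 states
Subset construction: each DFA state = subset of NFA states
Maximum subsets = 2^4
2^4 = 16

16


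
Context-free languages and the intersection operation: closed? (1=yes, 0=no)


CFL closure properties:
  Closed under: union, concatenation, Kleene star
  NOT closed under: intersection, complement
Operation 'intersection' is in not-closed list -> No (not closed)

0


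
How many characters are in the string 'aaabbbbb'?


String: 'aaabbbbb'
Counting characters:
  'a' appears 3 time(s)
  'b' appears 5 time(s)
Total length = 3 + 5 = 8

8


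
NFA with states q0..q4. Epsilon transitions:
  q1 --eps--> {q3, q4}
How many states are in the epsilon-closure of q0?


Starting from q0
Initialize closure = {q0}
q0 has no outgoing epsilon transitions -> nothing to add
Final closure: {q0}
Size = 1

1


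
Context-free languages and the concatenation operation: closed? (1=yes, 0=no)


CFL closure properties:
  Closed under: union, concatenation, Kleene star
  NOT closed under: intersection, complement
Operation 'concatenation' is in closed list -> Yes (closed)

1


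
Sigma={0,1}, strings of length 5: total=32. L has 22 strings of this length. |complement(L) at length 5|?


Alphabet: {0,1}
String length: 5
Total strings of length 5 = 2^5 = 32
Strings in L = 22
Complement = total - |L|
= 32 - 22
= 10

10


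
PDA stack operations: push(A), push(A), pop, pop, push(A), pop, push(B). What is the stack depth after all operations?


Tracing stack operations:
  push(A) -> stack = [A], depth=1
  push(A) -> stack = [A,A], depth=2
  pop -> removed A, stack = [A], depth=1
  pop -> removed A, stack = [], depth=0
  push(A) -> stack = [A], depth=1
  pop -> removed A, stack = [], depth=0
  push(B) -> stack = [B], depth=1
Final depth = 1

1


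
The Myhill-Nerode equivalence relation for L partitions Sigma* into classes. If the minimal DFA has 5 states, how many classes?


Myhill-Nerode theorem:
Number of equivalence classes = number of states in minimal DFA
Minimal DFA states = 5
Therefore equivalence classes = 5

5


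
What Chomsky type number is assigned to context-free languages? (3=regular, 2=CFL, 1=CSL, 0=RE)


Chomsky hierarchy levels:
  Type 3: Regular (DFA/NFA/regex)
  Type 2: Context-free (PDA)
  Type 1: Context-sensitive
  Type 0: Recursively enumerable (TM)
'context-free' corresponds to Type 2

2


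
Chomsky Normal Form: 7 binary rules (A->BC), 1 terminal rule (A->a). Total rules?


CNF allows two rule forms:
  A -> BC (binary): 7 rules
  A -> a (terminal): 1 rule
Total = 7 + 1 = 8

8


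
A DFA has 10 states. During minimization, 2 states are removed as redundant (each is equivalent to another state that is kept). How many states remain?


Original DFA: 10 states
Redundant states removed: 2
Minimized states = original - removed
= 10 - 2
= 8

8


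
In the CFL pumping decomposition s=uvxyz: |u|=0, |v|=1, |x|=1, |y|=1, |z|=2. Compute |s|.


|s| = |u| + |v| + |x| + |y| + |z|
= 0 + 1 + 1 + 1 + 2
= 1 + 1 + 3
= 2 + 3
= 5

5


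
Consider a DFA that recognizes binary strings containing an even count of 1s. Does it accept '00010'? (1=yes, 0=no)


DFA has 2 states: q_even (start, accept=yes) and q_odd
Processing string '00010' character by character:
  Position 0: read '0', 1-count=0 -> q_even (no change)
  Position 1: read '0', 1-count=0 -> q_even (no change)
  Position 2: read '0', 1-count=0 -> q_even (no change)
  Position 3: read '1', 1-count=1 -> q_odd
  Position 4: read '0', 1-count=1 -> q_odd (no change)
Final state: q_odd, total 1s = 1 (odd); the DFA requires an even count -> reject

0


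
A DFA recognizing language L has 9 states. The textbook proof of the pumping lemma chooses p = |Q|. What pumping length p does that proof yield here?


Pumping lemma for regular languages (standard proof):
Take p = |Q|, the number of DFA states.
Any string of length >= |Q| passes through |Q|+1 states while reading its first |Q| symbols,
so by pigeonhole some state repeats, giving the loop that can be pumped.
Here |Q| = 9
Therefore the proof uses p = 9

9


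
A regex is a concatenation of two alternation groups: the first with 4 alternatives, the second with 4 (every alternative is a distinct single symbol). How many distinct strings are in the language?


First group: 4 alternatives
Second group: 4 alternatives
Concatenation: each choice from group 1 pairs with each from group 2
Total = 4 x 4 = 16

16


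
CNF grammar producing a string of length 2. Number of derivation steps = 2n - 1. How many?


Chomsky Normal Form derivation:
String length n = 2
Each step either:
  - Splits a nonterminal into two (n-1 such steps)
  - Converts a nonterminal to terminal (n such steps)
Total = (n-1) + n = 2n - 1
= 2(2) - 1
= 4 - 1
= 3

3


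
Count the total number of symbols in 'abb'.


String: 'abb'
Counting characters:
  'a' appears 1 time(s)
  'b' appears 2 time(s)
Total length = 1 + 2 = 3

3


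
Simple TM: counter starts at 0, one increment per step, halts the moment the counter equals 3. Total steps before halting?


Counter starts at 0. Counting sequence:
  Step 1: counter = 1
  Step 2: counter = 2
  Step 3: counter = 3
Counter reached 3 -> halt
Total steps = 3

3


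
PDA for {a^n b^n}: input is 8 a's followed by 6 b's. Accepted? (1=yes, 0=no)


Language requires equal numbers of a's and b's
PDA pushes for each 'a', pops for each 'b'
Number of a's = 8
Number of b's = 6
8 != 6 -> Reject

0


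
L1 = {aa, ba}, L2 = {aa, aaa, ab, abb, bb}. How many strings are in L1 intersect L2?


L1 = {aa, ba}
L2 = {aa, aaa, ab, abb, bb}
Checking each string in L1 against L2:
  'aa': in L2? Yes
  'ba': in L2? No
Intersection = {aa}
|L1 ∩ L2| = 1

1


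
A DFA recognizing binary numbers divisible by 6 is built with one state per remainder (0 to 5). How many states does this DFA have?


Divisibility by 6 is tracked via the remainder mod 6: 0, 1, ..., 5
The construction assigns one state to each remainder
Number of remainders = 6

6


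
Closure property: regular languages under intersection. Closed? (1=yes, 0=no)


Regular languages are closed under:
- Union (DFA product construction)
- Intersection (DFA product construction)
- Complement (swap accept/reject states)
- Concatenation (NFA construction)
- Kleene star (NFA construction)
intersection is in this list
Therefore: closed

1


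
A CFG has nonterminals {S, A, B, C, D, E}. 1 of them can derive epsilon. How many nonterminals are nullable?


Nonterminals: {S, A, B, C, D, E}
A nonterminal is nullable if it can derive epsilon
Counting nullable nonterminals: 1
Total nullable = 1

1


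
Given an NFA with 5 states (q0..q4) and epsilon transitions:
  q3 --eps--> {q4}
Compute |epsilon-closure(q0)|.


Starting from q0
Initialize closure = {q0}
q0 has no outgoing epsilon transitions -> nothing to add
Final closure: {q0}
Size = 1

1


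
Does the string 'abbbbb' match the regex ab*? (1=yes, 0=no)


Pattern: ab*
String: 'abbbbb'
Pattern requires: exactly one 'a' followed by zero or more 'b's
First char is 'a' -> OK
Rest 'bbbbb': all b's? Yes
Result: 1

1


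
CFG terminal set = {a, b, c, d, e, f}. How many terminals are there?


Terminal symbols: a, b, c, d, e, f
Counting each: a (#1), b (#2), c (#3), d (#4), e (#5), f (#6)
Total = 6

6


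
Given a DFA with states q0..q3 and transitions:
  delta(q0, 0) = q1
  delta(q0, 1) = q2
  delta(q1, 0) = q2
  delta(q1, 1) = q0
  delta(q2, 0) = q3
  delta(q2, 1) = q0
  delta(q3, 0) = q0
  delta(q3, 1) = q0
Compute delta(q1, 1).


Looking up transition function:
delta(q1, 1) in the table
Row: q1, Column: 1
Result: q0

q0


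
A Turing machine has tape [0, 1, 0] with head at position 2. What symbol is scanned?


Tape: [0, 1, 0]
Positions: 0 1 2
Values:    0 1 0
Head at position 2
tape[2] = 0

0


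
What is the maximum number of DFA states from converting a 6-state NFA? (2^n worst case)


NFA has 6 states
Subset construction: each DFA state = subset of NFA states
Maximum subsets = 2^6
2^6 = 64

64


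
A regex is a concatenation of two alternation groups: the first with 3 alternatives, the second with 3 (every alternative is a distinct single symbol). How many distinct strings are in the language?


First group: 3 alternatives
Second group: 3 alternatives
Concatenation: each choice from group 1 pairs with each from group 2
Total = 3 x 3 = 9

9


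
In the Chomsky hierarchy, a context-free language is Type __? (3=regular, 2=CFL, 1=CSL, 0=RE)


Chomsky hierarchy levels:
  Type 3: Regular (DFA/NFA/regex)
  Type 2: Context-free (PDA)
  Type 1: Context-sensitive
  Type 0: Recursively enumerable (TM)
'context-free' corresponds to Type 2

2


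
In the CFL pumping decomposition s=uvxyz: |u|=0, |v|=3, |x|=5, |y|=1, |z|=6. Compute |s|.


|s| = |u| + |v| + |x| + |y| + |z|
= 0 + 3 + 5 + 1 + 6
= 3 + 5 + 7
= 8 + 7
= 15

15


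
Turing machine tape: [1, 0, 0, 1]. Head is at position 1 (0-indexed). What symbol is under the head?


Tape: [1, 0, 0, 1]
Positions: 0 1 2 3
Values:    1 0 0 1
Head at position 1
tape[1] = 0

0


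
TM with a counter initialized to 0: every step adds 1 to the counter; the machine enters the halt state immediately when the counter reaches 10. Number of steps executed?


Counter starts at 0. Counting sequence:
  Step 1: counter = 1
  Step 2: counter = 2
  Step 3: counter = 3
  Step 4: counter = 4
  Step 5: counter = 5
  Step 6: counter = 6
  ...
  Step 10: counter = 10
Counter reached 10 -> halt
Total steps = 10

10


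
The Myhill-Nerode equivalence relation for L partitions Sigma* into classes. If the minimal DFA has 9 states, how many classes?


Myhill-Nerode theorem:
Number of equivalence classes = number of states in minimal DFA
Minimal DFA states = 9
Therefore equivalence classes = 9

9


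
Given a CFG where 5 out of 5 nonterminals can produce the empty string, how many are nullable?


Nonterminals: {S, A, B, C, D}
A nonterminal is nullable if it can derive epsilon
Counting nullable nonterminals: 5
Total nullable = 5

5


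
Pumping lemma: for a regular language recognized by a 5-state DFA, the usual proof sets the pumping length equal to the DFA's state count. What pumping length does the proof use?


Pumping lemma for regular languages (standard proof):
Take p = |Q|, the number of DFA states.
Any string of length >= |Q| passes through |Q|+1 states while reading its first |Q| symbols,
so by pigeonhole some state repeats, giving the loop that can be pumped.
Here |Q| = 5
Therefore the proof uses p = 5

5


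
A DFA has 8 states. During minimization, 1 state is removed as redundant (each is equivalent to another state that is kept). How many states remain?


Original DFA: 8 states
Redundant states removed: 1
Minimized states = original - removed
= 8 - 1
= 7

7


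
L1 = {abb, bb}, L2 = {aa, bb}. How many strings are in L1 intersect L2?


L1 = {abb, bb}
L2 = {aa, bb}
Checking each string in L1 against L2:
  'abb': in L2? No
  'bb': in L2? Yes
Intersection = {bb}
|L1 ∩ L2| = 1

1


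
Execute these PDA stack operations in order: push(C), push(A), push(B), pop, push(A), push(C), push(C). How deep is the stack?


Tracing stack operations:
  push(C) -> stack = [C], depth=1
  push(A) -> stack = [C,A], depth=2
  push(B) -> stack = [C,A,B], depth=3
  pop -> removed B, stack = [C,A], depth=2
  push(A) -> stack = [C,A,A], depth=3
  push(C) -> stack = [C,A,A,C], depth=4
  push(C) -> stack = [C,A,A,C,C], depth=5
Final depth = 5

5


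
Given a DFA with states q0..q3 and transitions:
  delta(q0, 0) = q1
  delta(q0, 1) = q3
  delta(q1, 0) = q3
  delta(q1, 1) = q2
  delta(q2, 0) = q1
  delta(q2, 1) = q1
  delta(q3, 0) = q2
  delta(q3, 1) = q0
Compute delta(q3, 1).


Looking up transition function:
delta(q3, 1) in the table
Row: q3, Column: 1
Result: q0

q0


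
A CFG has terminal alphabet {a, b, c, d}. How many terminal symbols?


Terminal symbols: a, b, c, d
Counting each: a (#1), b (#2), c (#3), d (#4)
Total = 4

4


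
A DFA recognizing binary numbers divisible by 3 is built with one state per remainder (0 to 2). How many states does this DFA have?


Divisibility by 3 is tracked via the remainder mod 3: 0, 1, ..., 2
The construction assigns one state to each remainder
Number of remainders = 3

3


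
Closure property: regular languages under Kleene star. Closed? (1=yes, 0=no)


Regular languages are closed under:
- Union (DFA product construction)
- Intersection (DFA product construction)
- Complement (swap accept/reject states)
- Concatenation (NFA construction)
- Kleene star (NFA construction)
Kleene star is in this list
Therefore: closed

1


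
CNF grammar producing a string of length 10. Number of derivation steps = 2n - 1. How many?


Chomsky Normal Form derivation:
String length n = 10
Each step either:
  - Splits a nonterminal into two (n-1 such steps)
  - Converts a nonterminal to terminal (n such steps)
Total = (n-1) + n = 2n - 1
= 2(10) - 1
= 20 - 1
= 19

19


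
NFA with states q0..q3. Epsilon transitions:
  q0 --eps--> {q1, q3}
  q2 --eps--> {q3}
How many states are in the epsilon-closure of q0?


Starting from q0
Initialize closure = {q0}
Follow epsilon from q0 -> add q1
Follow epsilon from q0 -> add q3
Final closure: {q0, q1, q3}
Size = 3

3


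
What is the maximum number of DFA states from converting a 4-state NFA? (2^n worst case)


NFA has 4 states
Subset construction: each DFA state = subset of NFA states
Maximum subsets = 2^4
2^4 = 16

16


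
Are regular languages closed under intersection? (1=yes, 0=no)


Regular languages are closed under all standard operations:
- Union: Yes (product construction)
- Intersection: Yes (product construction)
- Complement: Yes (swap accept/reject)
- Concatenation: Yes (NFA construction)
Operation: intersection -> Closed

1


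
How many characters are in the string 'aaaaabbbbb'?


String: 'aaaaabbbbb'
Counting characters:
  'a' appears 5 time(s)
  'b' appears 5 time(s)
Total length = 5 + 5 = 10

10


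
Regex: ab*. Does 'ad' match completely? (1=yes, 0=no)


Pattern: ab*
String: 'ad'
Pattern requires: exactly one 'a' followed by zero or more 'b's
First char is 'a' -> OK
Rest 'd': all b's? No
Result: 0

0


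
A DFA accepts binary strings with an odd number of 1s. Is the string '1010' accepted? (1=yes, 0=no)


DFA has 2 states: q_even (start, accept=no) and q_odd
Processing string '1010' character by character:
  Position 0: read '1', 1-count=1 -> q_odd
  Position 1: read '0', 1-count=1 -> q_odd (no change)
  Position 2: read '1', 1-count=2 -> q_even
  Position 3: read '0', 1-count=2 -> q_even (no change)
Final state: q_even, total 1s = 2 (even); the DFA requires an odd count -> reject

0


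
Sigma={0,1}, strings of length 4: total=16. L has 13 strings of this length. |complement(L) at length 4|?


Alphabet: {0,1}
String length: 4
Total strings of length 4 = 2^4 = 16
Strings in L = 13
Complement = total - |L|
= 16 - 13
= 3

3


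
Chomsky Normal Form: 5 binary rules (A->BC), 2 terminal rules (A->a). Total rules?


CNF allows two rule forms:
  A -> BC (binary): 5 rules
  A -> a (terminal): 2 rules
Total = 5 + 2 = 7

7


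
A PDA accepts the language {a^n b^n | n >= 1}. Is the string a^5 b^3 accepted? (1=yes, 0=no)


Language requires equal numbers of a's and b's
PDA pushes for each 'a', pops for each 'b'
Number of a's = 5
Number of b's = 3
5 != 3 -> Reject

0


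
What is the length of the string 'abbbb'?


String: 'abbbb'
Counting characters:
  'a' appears 1 time(s)
  'b' appears 4 time(s)
Total length = 1 + 4 = 5

5


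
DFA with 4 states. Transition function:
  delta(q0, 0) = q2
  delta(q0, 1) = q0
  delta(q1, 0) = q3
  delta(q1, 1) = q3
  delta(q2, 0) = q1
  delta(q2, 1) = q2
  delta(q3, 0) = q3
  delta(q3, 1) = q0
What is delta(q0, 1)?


Looking up transition function:
delta(q0, 1) in the table
Row: q0, Column: 1
Result: q0

q0


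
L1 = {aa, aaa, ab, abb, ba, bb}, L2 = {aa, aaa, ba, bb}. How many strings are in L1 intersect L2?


L1 = {aa, aaa, ab, abb, ba, bb}
L2 = {aa, aaa, ba, bb}
Checking each string in L1 against L2:
  'aa': in L2? Yes
  'aaa': in L2? Yes
  'ab': in L2? No
  'abb': in L2? No
  'ba': in L2? Yes
  'bb': in L2? Yes
Intersection = {aa, aaa, ba, bb}
|L1 ∩ L2| = 4

4


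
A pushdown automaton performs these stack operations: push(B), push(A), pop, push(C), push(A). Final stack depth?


Tracing stack operations:
  push(B) -> stack = [B], depth=1
  push(A) -> stack = [B,A], depth=2
  pop -> removed A, stack = [B], depth=1
  push(C) -> stack = [B,C], depth=2
  push(A) -> stack = [B,C,A], depth=3
Final depth = 3

3


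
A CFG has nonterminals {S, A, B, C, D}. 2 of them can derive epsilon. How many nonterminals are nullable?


Nonterminals: {S, A, B, C, D}
A nonterminal is nullable if it can derive epsilon
Counting nullable nonterminals: 2
Total nullable = 2

2


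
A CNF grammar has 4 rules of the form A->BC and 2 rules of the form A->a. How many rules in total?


CNF allows two rule forms:
  A -> BC (binary): 4 rules
  A -> a (terminal): 2 rules
Total = 4 + 2 = 6

6


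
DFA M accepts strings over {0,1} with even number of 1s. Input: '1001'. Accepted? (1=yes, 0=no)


DFA has 2 states: q_even (start, accept=yes) and q_odd
Processing string '1001' character by character:
  Position 0: read '1', 1-count=1 -> q_odd
  Position 1: read '0', 1-count=1 -> q_odd (no change)
  Position 2: read '0', 1-count=1 -> q_odd (no change)
  Position 3: read '1', 1-count=2 -> q_even
Final state: q_even, total 1s = 2 (even); the DFA requires an even count -> accept

1


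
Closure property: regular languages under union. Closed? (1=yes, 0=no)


Regular languages are closed under:
- Union (DFA product construction)
- Intersection (DFA product construction)
- Complement (swap accept/reject states)
- Concatenation (NFA construction)
- Kleene star (NFA construction)
union is in this list
Therefore: closed

1


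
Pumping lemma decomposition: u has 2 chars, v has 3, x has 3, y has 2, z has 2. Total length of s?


|s| = |u| + |v| + |x| + |y| + |z|
= 2 + 3 + 3 + 2 + 2
= 5 + 3 + 4
= 8 + 4
= 12

12


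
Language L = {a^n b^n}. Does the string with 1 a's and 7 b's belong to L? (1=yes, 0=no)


Language requires equal numbers of a's and b's
PDA pushes for each 'a', pops for each 'b'
Number of a's = 1
Number of b's = 7
1 != 7 -> Reject

0


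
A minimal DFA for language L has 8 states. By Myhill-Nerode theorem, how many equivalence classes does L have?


Myhill-Nerode theorem:
Number of equivalence classes = number of states in minimal DFA
Minimal DFA states = 8
Therefore equivalence classes = 8

8


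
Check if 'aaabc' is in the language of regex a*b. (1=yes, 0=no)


Pattern: a*b
String: 'aaabc'
Pattern requires: zero or more 'a's followed by exactly one 'b'
Found 3 leading 'a's
Remaining: 'bc'
Remaining is not 'b' -> no match
Result: 0

0


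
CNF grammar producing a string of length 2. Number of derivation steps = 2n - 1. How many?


Chomsky Normal Form derivation:
String length n = 2
Each step either:
  - Splits a nonterminal into two (n-1 such steps)
  - Converts a nonterminal to terminal (n such steps)
Total = (n-1) + n = 2n - 1
= 2(2) - 1
= 4 - 1
= 3

3


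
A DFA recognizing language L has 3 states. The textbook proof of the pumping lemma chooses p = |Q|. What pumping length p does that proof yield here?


Pumping lemma for regular languages (standard proof):
Take p = |Q|, the number of DFA states.
Any string of length >= |Q| passes through |Q|+1 states while reading its first |Q| symbols,
so by pigeonhole some state repeats, giving the loop that can be pumped.
Here |Q| = 3
Therefore the proof uses p = 3

3


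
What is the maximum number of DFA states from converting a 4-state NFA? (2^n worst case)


NFA has 4 states
Subset construction: each DFA state = subset of NFA states
Maximum subsets = 2^4
2^4 = 16

16


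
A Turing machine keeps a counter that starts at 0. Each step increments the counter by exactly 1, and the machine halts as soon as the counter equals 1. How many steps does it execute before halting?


Counter starts at 0. Counting sequence:
  Step 1: counter = 1
Counter reached 1 -> halt
Total steps = 1

1


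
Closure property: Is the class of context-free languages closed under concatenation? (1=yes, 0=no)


CFL closure properties:
  Closed under: union, concatenation, Kleene star
  NOT closed under: intersection, complement
Operation 'concatenation' is in closed list -> Yes (closed)

1


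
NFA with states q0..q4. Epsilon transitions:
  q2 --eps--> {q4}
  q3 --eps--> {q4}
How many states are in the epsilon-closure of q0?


Starting from q0
Initialize closure = {q0}
q0 has no outgoing epsilon transitions -> nothing to add
Final closure: {q0}
Size = 1

1


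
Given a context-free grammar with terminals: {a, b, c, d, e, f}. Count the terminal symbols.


Terminal symbols: a, b, c, d, e, f
Counting each: a (#1), b (#2), c (#3), d (#4), e (#5), f (#6)
Total = 6

6


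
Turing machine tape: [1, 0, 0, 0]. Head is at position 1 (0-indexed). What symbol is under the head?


Tape: [1, 0, 0, 0]
Positions: 0 1 2 3
Values:    1 0 0 0
Head at position 1
tape[1] = 0

0


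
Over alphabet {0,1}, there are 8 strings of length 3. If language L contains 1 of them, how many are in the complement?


Alphabet: {0,1}
String length: 3
Total strings of length 3 = 2^3 = 8
Strings in L = 1
Complement = total - |L|
= 8 - 1
= 7

7


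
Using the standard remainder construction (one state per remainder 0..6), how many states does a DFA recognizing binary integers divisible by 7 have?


Divisibility by 7 is tracked via the remainder mod 7: 0, 1, ..., 6
The construction assigns one state to each remainder
Number of remainders = 7

7


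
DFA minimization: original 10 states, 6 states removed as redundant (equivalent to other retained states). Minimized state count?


Original DFA: 10 states
Redundant states removed: 6
Minimized states = original - removed
= 10 - 6
= 4

4


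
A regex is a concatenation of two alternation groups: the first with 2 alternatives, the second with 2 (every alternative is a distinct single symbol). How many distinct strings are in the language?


First group: 2 alternatives
Second group: 2 alternatives
Concatenation: each choice from group 1 pairs with each from group 2
Total = 2 x 2 = 4

4


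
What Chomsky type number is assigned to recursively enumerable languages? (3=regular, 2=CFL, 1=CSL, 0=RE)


Chomsky hierarchy levels:
  Type 3: Regular (DFA/NFA/regex)
  Type 2: Context-free (PDA)
  Type 1: Context-sensitive
  Type 0: Recursively enumerable (TM)
'recursively enumerable' corresponds to Type 0

0


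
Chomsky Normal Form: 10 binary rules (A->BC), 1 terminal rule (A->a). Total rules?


CNF allows two rule forms:
  A -> BC (binary): 10 rules
  A -> a (terminal): 1 rule
Total = 10 + 1 = 11

11


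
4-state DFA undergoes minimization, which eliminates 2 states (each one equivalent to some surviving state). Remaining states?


Original DFA: 4 states
Redundant states removed: 2
Minimized states = original - removed
= 4 - 2
= 2

2


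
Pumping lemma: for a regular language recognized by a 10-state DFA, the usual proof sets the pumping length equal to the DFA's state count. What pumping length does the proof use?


Pumping lemma for regular languages (standard proof):
Take p = |Q|, the number of DFA states.
Any string of length >= |Q| passes through |Q|+1 states while reading its first |Q| symbols,
so by pigeonhole some state repeats, giving the loop that can be pumped.
Here |Q| = 10
Therefore the proof uses p = 10

10


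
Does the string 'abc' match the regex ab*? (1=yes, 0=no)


Pattern: ab*
String: 'abc'
Pattern requires: exactly one 'a' followed by zero or more 'b's
First char is 'a' -> OK
Rest 'bc': all b's? No
Result: 0

0


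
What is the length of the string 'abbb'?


String: 'abbb'
Counting characters:
  'a' appears 1 time(s)
  'b' appears 3 time(s)
Total length = 1 + 3 = 4

4


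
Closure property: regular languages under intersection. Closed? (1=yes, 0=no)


Regular languages are closed under:
- Union (DFA product construction)
- Intersection (DFA product construction)
- Complement (swap accept/reject states)
- Concatenation (NFA construction)
- Kleene star (NFA construction)
intersection is in this list
Therefore: closed

1


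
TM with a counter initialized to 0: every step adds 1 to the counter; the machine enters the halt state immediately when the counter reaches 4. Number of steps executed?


Counter starts at 0. Counting sequence:
  Step 1: counter = 1
  Step 2: counter = 2
  Step 3: counter = 3
  Step 4: counter = 4
Counter reached 4 -> halt
Total steps = 4

4


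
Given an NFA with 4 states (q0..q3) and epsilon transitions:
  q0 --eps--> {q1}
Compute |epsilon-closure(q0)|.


Starting from q0
Initialize closure = {q0}
Follow epsilon from q0 -> add q1
Final closure: {q0, q1}
Size = 2

2


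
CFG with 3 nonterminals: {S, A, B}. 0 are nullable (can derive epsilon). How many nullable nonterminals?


Nonterminals: {S, A, B}
A nonterminal is nullable if it can derive epsilon
Counting nullable nonterminals: 0
Total nullable = 0

0


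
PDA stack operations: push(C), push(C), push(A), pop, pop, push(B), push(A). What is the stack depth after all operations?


Tracing stack operations:
  push(C) -> stack = [C], depth=1
  push(C) -> stack = [C,C], depth=2
  push(A) -> stack = [C,C,A], depth=3
  pop -> removed A, stack = [C,C], depth=2
  pop -> removed C, stack = [C], depth=1
  push(B) -> stack = [C,B], depth=2
  push(A) -> stack = [C,B,A], depth=3
Final depth = 3

3


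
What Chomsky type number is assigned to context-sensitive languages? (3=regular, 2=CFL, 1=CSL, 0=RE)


Chomsky hierarchy levels:
  Type 3: Regular (DFA/NFA/regex)
  Type 2: Context-free (PDA)
  Type 1: Context-sensitive
  Type 0: Recursively enumerable (TM)
'context-sensitive' corresponds to Type 1

1


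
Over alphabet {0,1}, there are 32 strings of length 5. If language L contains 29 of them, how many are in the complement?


Alphabet: {0,1}
String length: 5
Total strings of length 5 = 2^5 = 32
Strings in L = 29
Complement = total - |L|
= 32 - 29
= 3

3


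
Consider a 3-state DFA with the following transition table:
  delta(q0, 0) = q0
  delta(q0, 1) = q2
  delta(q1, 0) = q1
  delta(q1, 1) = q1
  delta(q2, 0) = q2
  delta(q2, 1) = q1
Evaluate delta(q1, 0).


Looking up transition function:
delta(q1, 0) in the table
Row: q1, Column: 0
Result: q1

q1


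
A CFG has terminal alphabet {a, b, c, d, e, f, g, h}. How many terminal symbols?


Terminal symbols: a, b, c, d, e, f, g, h
Counting each: a (#1), b (#2), c (#3), d (#4), e (#5), f (#6), g (#7), h (#8)
Total = 8

8


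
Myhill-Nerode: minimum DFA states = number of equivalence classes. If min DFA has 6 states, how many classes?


Myhill-Nerode theorem:
Number of equivalence classes = number of states in minimal DFA
Minimal DFA states = 6
Therefore equivalence classes = 6

6


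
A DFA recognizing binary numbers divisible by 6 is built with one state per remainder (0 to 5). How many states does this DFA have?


Divisibility by 6 is tracked via the remainder mod 6: 0, 1, ..., 5
The construction assigns one state to each remainder
Number of remainders = 6

6


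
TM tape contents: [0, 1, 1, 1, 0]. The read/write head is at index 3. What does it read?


Tape: [0, 1, 1, 1, 0]
Positions: 0 1 2 3 4
Values:    0 1 1 1 0
Head at position 3
tape[3] = 1

1


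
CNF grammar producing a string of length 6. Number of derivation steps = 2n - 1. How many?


Chomsky Normal Form derivation:
String length n = 6
Each step either:
  - Splits a nonterminal into two (n-1 such steps)
  - Converts a nonterminal to terminal (n such steps)
Total = (n-1) + n = 2n - 1
= 2(6) - 1
= 12 - 1
= 11

11


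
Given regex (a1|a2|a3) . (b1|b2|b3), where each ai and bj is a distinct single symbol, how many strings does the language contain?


First group: 3 alternatives
Second group: 3 alternatives
Concatenation: each choice from group 1 pairs with each from group 2
Total = 3 x 3 = 9

9


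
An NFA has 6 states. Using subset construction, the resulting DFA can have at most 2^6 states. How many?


NFA has 6 states
Subset construction: each DFA state = subset of NFA states
Maximum subsets = 2^6
2^6 = 64

64


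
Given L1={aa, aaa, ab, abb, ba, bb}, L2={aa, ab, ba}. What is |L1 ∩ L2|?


L1 = {aa, aaa, ab, abb, ba, bb}
L2 = {aa, ab, ba}
Checking each string in L1 against L2:
  'aa': in L2? Yes
  'aaa': in L2? No
  'ab': in L2? Yes
  'abb': in L2? No
  'ba': in L2? Yes
  'bb': in L2? No
Intersection = {aa, ab, ba}
|L1 ∩ L2| = 3

3


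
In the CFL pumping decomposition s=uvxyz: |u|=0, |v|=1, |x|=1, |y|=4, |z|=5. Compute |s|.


|s| = |u| + |v| + |x| + |y| + |z|
= 0 + 1 + 1 + 4 + 5
= 1 + 1 + 9
= 2 + 9
= 11

11


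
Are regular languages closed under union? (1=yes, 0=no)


Regular languages are closed under all standard operations:
- Union: Yes (product construction)
- Intersection: Yes (product construction)
- Complement: Yes (swap accept/reject)
- Concatenation: Yes (NFA construction)
Operation: union -> Closed

1
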